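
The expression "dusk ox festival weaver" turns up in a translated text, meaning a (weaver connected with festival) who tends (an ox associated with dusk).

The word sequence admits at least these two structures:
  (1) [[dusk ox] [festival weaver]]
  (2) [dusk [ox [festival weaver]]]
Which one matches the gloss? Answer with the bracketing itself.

[[dusk ox] [festival weaver]]

The paraphrase's head is the "weaver" part ("festival weaver"); its modifier is "dusk ox".
That top-level split, carried through the inner groups, gives [[dusk ox] [festival weaver]].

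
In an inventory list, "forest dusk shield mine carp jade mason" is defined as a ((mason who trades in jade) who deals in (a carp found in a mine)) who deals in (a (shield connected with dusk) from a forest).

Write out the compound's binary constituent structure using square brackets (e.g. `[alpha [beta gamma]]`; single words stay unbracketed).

[[forest [dusk shield]] [[mine carp] [jade mason]]]

Overall it is a kind of mason (specifically "mine carp jade mason"); the modifier is "forest dusk shield".
Within "forest dusk shield", the head is "shield" (specifically "dusk shield") and the modifier is "forest".
Within "dusk shield", the head is "shield" and the modifier is "dusk".
Within "mine carp jade mason", the head is "mason" (specifically "jade mason") and the modifier is "mine carp".
Within "mine carp", the head is "carp" and the modifier is "mine".
Within "jade mason", the head is "mason" and the modifier is "jade".
Putting it together: [[forest [dusk shield]] [[mine carp] [jade mason]]].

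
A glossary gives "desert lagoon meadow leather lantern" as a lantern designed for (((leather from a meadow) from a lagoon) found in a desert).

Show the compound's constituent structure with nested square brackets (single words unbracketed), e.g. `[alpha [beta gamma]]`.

The outermost head in the paraphrase is "lantern", modified by "desert lagoon meadow leather".
"desert lagoon meadow leather" → head "leather" (specifically "lagoon meadow leather"), modifier "desert".
"lagoon meadow leather" → head "leather" (specifically "meadow leather"), modifier "lagoon".
"meadow leather" → head "leather", modifier "meadow".
Putting it together: [[desert [lagoon [meadow leather]]] lantern].

[[desert [lagoon [meadow leather]]] lantern]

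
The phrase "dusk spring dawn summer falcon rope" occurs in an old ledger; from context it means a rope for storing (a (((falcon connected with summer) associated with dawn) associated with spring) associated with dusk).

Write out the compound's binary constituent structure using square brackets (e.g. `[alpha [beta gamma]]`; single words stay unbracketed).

The outermost head in the paraphrase is "rope", modified by "dusk spring dawn summer falcon".
Inside "dusk spring dawn summer falcon": head "falcon" (specifically "spring dawn summer falcon"), modifier "dusk".
Inside "spring dawn summer falcon": head "falcon" (specifically "dawn summer falcon"), modifier "spring".
Inside "dawn summer falcon": head "falcon" (specifically "summer falcon"), modifier "dawn".
Inside "summer falcon": head "falcon", modifier "summer".
Assembled: [[dusk [spring [dawn [summer falcon]]]] rope].

[[dusk [spring [dawn [summer falcon]]]] rope]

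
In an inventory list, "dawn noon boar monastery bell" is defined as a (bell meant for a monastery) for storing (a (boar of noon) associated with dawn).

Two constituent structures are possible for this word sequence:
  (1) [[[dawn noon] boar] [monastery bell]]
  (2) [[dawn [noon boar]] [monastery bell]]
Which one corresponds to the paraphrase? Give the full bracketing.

The paraphrase's head is the "bell" part ("monastery bell"); its modifier is "dawn noon boar".
That top-level split, carried through the inner groups, gives [[dawn [noon boar]] [monastery bell]].

[[dawn [noon boar]] [monastery bell]]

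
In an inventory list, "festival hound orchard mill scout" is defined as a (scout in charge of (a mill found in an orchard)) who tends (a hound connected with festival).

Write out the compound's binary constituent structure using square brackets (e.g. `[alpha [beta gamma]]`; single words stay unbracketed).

Whole compound: head "scout" (specifically "orchard mill scout"), modifier "festival hound".
"festival hound" → head "hound", modifier "festival".
"orchard mill scout" → head "scout", modifier "orchard mill".
"orchard mill" → head "mill", modifier "orchard".
Assembled: [[festival hound] [[orchard mill] scout]].

[[festival hound] [[orchard mill] scout]]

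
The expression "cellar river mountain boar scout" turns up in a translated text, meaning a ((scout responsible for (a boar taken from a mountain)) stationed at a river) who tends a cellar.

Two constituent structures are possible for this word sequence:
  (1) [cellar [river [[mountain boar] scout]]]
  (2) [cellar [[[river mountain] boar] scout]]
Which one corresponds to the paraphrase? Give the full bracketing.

[cellar [river [[mountain boar] scout]]]

The paraphrase's head is the "scout" part ("river mountain boar scout"); its modifier is "cellar".
That top-level split, carried through the inner groups, gives [cellar [river [[mountain boar] scout]]].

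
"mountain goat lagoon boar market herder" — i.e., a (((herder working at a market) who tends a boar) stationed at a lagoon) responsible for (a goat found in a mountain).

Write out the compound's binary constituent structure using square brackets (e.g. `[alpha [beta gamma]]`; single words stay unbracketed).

[[mountain goat] [lagoon [boar [market herder]]]]

Whole compound: head "herder" (specifically "lagoon boar market herder"), modifier "mountain goat".
Inside "mountain goat": head "goat", modifier "mountain".
Inside "lagoon boar market herder": head "herder" (specifically "boar market herder"), modifier "lagoon".
Inside "boar market herder": head "herder" (specifically "market herder"), modifier "boar".
Inside "market herder": head "herder", modifier "market".
Assembled: [[mountain goat] [lagoon [boar [market herder]]]].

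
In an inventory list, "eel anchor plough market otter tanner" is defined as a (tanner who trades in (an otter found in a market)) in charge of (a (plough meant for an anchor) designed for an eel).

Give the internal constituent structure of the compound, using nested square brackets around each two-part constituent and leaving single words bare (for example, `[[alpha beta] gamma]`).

At the top level: head "tanner" (specifically "market otter tanner"); modifier "eel anchor plough".
Within "eel anchor plough", the head is "plough" (specifically "anchor plough") and the modifier is "eel".
Within "anchor plough", the head is "plough" and the modifier is "anchor".
Within "market otter tanner", the head is "tanner" and the modifier is "market otter".
Within "market otter", the head is "otter" and the modifier is "market".
Assembled: [[eel [anchor plough]] [[market otter] tanner]].

[[eel [anchor plough]] [[market otter] tanner]]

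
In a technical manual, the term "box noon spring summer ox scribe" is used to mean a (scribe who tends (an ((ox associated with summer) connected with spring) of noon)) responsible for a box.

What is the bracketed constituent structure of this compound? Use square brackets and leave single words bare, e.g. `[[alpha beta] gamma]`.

[box [[noon [spring [summer ox]]] scribe]]

Whole compound: head "scribe" (specifically "noon spring summer ox scribe"), modifier "box".
Inside "noon spring summer ox scribe": head "scribe", modifier "noon spring summer ox".
Inside "noon spring summer ox": head "ox" (specifically "spring summer ox"), modifier "noon".
Inside "spring summer ox": head "ox" (specifically "summer ox"), modifier "spring".
Inside "summer ox": head "ox", modifier "summer".
So the structure is [box [[noon [spring [summer ox]]] scribe]].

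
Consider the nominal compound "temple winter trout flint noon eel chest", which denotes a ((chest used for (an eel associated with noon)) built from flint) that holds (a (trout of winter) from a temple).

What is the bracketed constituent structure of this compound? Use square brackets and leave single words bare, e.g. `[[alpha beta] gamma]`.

[[temple [winter trout]] [flint [[noon eel] chest]]]

Overall it is a kind of chest (specifically "flint noon eel chest"); the modifier is "temple winter trout".
"temple winter trout" → head "trout" (specifically "winter trout"), modifier "temple".
"winter trout" → head "trout", modifier "winter".
"flint noon eel chest" → head "chest" (specifically "noon eel chest"), modifier "flint".
"noon eel chest" → head "chest", modifier "noon eel".
"noon eel" → head "eel", modifier "noon".
Putting it together: [[temple [winter trout]] [flint [[noon eel] chest]]].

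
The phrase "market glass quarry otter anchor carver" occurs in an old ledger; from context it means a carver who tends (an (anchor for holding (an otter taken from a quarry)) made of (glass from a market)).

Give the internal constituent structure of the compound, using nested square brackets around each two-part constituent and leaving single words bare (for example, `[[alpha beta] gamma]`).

[[[market glass] [[quarry otter] anchor]] carver]

Whole compound: head "carver", modifier "market glass quarry otter anchor".
"market glass quarry otter anchor" → head "anchor" (specifically "quarry otter anchor"), modifier "market glass".
"market glass" → head "glass", modifier "market".
"quarry otter anchor" → head "anchor", modifier "quarry otter".
"quarry otter" → head "otter", modifier "quarry".
Putting it together: [[[market glass] [[quarry otter] anchor]] carver].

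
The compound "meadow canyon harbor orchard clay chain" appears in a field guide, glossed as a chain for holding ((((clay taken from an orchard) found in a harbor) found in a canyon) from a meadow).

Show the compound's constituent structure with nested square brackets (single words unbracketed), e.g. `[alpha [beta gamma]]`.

[[meadow [canyon [harbor [orchard clay]]]] chain]

Whole compound: head "chain", modifier "meadow canyon harbor orchard clay".
Within "meadow canyon harbor orchard clay", the head is "clay" (specifically "canyon harbor orchard clay") and the modifier is "meadow".
Within "canyon harbor orchard clay", the head is "clay" (specifically "harbor orchard clay") and the modifier is "canyon".
Within "harbor orchard clay", the head is "clay" (specifically "orchard clay") and the modifier is "harbor".
Within "orchard clay", the head is "clay" and the modifier is "orchard".
So the structure is [[meadow [canyon [harbor [orchard clay]]]] chain].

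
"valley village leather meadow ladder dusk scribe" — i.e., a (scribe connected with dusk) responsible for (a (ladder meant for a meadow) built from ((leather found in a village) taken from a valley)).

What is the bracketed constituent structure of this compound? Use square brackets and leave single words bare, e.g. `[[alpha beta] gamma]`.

At the top level: head "scribe" (specifically "dusk scribe"); modifier "valley village leather meadow ladder".
Inside "valley village leather meadow ladder": head "ladder" (specifically "meadow ladder"), modifier "valley village leather".
Inside "valley village leather": head "leather" (specifically "village leather"), modifier "valley".
Inside "village leather": head "leather", modifier "village".
Inside "meadow ladder": head "ladder", modifier "meadow".
Inside "dusk scribe": head "scribe", modifier "dusk".
Putting it together: [[[valley [village leather]] [meadow ladder]] [dusk scribe]].

[[[valley [village leather]] [meadow ladder]] [dusk scribe]]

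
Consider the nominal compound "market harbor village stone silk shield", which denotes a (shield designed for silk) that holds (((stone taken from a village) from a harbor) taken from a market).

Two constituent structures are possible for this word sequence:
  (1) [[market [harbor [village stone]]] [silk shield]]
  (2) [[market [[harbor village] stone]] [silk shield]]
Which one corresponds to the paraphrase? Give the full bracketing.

[[market [harbor [village stone]]] [silk shield]]

The paraphrase's head is the "shield" part ("silk shield"); its modifier is "market harbor village stone".
That top-level split, carried through the inner groups, gives [[market [harbor [village stone]]] [silk shield]].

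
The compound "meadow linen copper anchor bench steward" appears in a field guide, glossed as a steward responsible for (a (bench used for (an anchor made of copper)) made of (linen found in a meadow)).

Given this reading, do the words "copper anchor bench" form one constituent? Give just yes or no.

The paraphrase groups the words so that "copper anchor bench" is one unit: it corresponds to a single parenthesized sub-phrase.
The full structure is [[[meadow linen] [[copper anchor] bench]] steward], in which [copper anchor bench] is a constituent.

yes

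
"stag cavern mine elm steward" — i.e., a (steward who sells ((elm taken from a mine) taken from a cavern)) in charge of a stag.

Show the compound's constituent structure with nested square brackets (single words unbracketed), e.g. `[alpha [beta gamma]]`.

[stag [[cavern [mine elm]] steward]]

Whole compound: head "steward" (specifically "cavern mine elm steward"), modifier "stag".
"cavern mine elm steward" → head "steward", modifier "cavern mine elm".
"cavern mine elm" → head "elm" (specifically "mine elm"), modifier "cavern".
"mine elm" → head "elm", modifier "mine".
So the structure is [stag [[cavern [mine elm]] steward]].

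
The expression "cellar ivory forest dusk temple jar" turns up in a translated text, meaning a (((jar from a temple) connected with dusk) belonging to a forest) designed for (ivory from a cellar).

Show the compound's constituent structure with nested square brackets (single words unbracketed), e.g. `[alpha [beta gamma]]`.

[[cellar ivory] [forest [dusk [temple jar]]]]

The outermost head in the paraphrase is "jar" (specifically "forest dusk temple jar"), modified by "cellar ivory".
Within "cellar ivory", the head is "ivory" and the modifier is "cellar".
Within "forest dusk temple jar", the head is "jar" (specifically "dusk temple jar") and the modifier is "forest".
Within "dusk temple jar", the head is "jar" (specifically "temple jar") and the modifier is "dusk".
Within "temple jar", the head is "jar" and the modifier is "temple".
Putting it together: [[cellar ivory] [forest [dusk [temple jar]]]].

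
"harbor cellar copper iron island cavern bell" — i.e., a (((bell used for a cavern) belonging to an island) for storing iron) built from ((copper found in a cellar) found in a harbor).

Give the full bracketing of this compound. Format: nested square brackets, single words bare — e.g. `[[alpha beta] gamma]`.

[[harbor [cellar copper]] [iron [island [cavern bell]]]]

Whole compound: head "bell" (specifically "iron island cavern bell"), modifier "harbor cellar copper".
Within "harbor cellar copper", the head is "copper" (specifically "cellar copper") and the modifier is "harbor".
Within "cellar copper", the head is "copper" and the modifier is "cellar".
Within "iron island cavern bell", the head is "bell" (specifically "island cavern bell") and the modifier is "iron".
Within "island cavern bell", the head is "bell" (specifically "cavern bell") and the modifier is "island".
Within "cavern bell", the head is "bell" and the modifier is "cavern".
Assembled: [[harbor [cellar copper]] [iron [island [cavern bell]]]].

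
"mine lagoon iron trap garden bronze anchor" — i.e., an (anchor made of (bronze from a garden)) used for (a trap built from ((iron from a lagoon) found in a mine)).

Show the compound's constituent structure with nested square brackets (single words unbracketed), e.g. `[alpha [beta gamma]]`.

[[[mine [lagoon iron]] trap] [[garden bronze] anchor]]

The outermost head in the paraphrase is "anchor" (specifically "garden bronze anchor"), modified by "mine lagoon iron trap".
Inside "mine lagoon iron trap": head "trap", modifier "mine lagoon iron".
Inside "mine lagoon iron": head "iron" (specifically "lagoon iron"), modifier "mine".
Inside "lagoon iron": head "iron", modifier "lagoon".
Inside "garden bronze anchor": head "anchor", modifier "garden bronze".
Inside "garden bronze": head "bronze", modifier "garden".
Putting it together: [[[mine [lagoon iron]] trap] [[garden bronze] anchor]].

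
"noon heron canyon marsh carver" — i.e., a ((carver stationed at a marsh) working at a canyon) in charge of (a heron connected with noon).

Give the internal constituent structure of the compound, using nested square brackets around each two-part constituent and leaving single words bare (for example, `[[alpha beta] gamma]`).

At the top level: head "carver" (specifically "canyon marsh carver"); modifier "noon heron".
Within "noon heron", the head is "heron" and the modifier is "noon".
Within "canyon marsh carver", the head is "carver" (specifically "marsh carver") and the modifier is "canyon".
Within "marsh carver", the head is "carver" and the modifier is "marsh".
Putting it together: [[noon heron] [canyon [marsh carver]]].

[[noon heron] [canyon [marsh carver]]]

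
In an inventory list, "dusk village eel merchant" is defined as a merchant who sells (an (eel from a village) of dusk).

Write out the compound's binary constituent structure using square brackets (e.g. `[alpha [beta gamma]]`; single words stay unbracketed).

The outermost head in the paraphrase is "merchant", modified by "dusk village eel".
Within "dusk village eel", the head is "eel" (specifically "village eel") and the modifier is "dusk".
Within "village eel", the head is "eel" and the modifier is "village".
Assembled: [[dusk [village eel]] merchant].

[[dusk [village eel]] merchant]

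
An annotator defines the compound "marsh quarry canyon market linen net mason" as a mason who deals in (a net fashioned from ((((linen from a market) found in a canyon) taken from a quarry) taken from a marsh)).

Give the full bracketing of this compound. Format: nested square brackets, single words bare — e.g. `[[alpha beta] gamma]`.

[[[marsh [quarry [canyon [market linen]]]] net] mason]

Overall it is a kind of mason; the modifier is "marsh quarry canyon market linen net".
"marsh quarry canyon market linen net" → head "net", modifier "marsh quarry canyon market linen".
"marsh quarry canyon market linen" → head "linen" (specifically "quarry canyon market linen"), modifier "marsh".
"quarry canyon market linen" → head "linen" (specifically "canyon market linen"), modifier "quarry".
"canyon market linen" → head "linen" (specifically "market linen"), modifier "canyon".
"market linen" → head "linen", modifier "market".
Putting it together: [[[marsh [quarry [canyon [market linen]]]] net] mason].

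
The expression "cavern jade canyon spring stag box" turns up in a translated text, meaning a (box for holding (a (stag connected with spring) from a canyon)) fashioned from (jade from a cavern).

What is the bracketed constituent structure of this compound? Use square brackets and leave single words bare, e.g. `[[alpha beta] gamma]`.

[[cavern jade] [[canyon [spring stag]] box]]

Whole compound: head "box" (specifically "canyon spring stag box"), modifier "cavern jade".
"cavern jade" → head "jade", modifier "cavern".
"canyon spring stag box" → head "box", modifier "canyon spring stag".
"canyon spring stag" → head "stag" (specifically "spring stag"), modifier "canyon".
"spring stag" → head "stag", modifier "spring".
Assembled: [[cavern jade] [[canyon [spring stag]] box]].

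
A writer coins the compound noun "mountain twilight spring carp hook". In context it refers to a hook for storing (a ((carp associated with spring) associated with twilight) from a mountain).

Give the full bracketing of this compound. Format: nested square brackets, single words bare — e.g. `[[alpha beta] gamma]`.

[[mountain [twilight [spring carp]]] hook]

The outermost head in the paraphrase is "hook", modified by "mountain twilight spring carp".
"mountain twilight spring carp" → head "carp" (specifically "twilight spring carp"), modifier "mountain".
"twilight spring carp" → head "carp" (specifically "spring carp"), modifier "twilight".
"spring carp" → head "carp", modifier "spring".
Putting it together: [[mountain [twilight [spring carp]]] hook].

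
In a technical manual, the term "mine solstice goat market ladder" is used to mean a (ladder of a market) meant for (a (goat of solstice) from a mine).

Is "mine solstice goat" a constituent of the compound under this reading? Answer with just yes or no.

The paraphrase groups the words so that "mine solstice goat" is one unit: it corresponds to a single parenthesized sub-phrase.
The full structure is [[mine [solstice goat]] [market ladder]], in which [mine solstice goat] is a constituent.

yes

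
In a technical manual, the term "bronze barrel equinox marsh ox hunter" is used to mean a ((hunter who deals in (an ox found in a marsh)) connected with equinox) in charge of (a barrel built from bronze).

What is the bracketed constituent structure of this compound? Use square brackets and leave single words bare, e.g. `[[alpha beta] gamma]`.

Whole compound: head "hunter" (specifically "equinox marsh ox hunter"), modifier "bronze barrel".
Within "bronze barrel", the head is "barrel" and the modifier is "bronze".
Within "equinox marsh ox hunter", the head is "hunter" (specifically "marsh ox hunter") and the modifier is "equinox".
Within "marsh ox hunter", the head is "hunter" and the modifier is "marsh ox".
Within "marsh ox", the head is "ox" and the modifier is "marsh".
Putting it together: [[bronze barrel] [equinox [[marsh ox] hunter]]].

[[bronze barrel] [equinox [[marsh ox] hunter]]]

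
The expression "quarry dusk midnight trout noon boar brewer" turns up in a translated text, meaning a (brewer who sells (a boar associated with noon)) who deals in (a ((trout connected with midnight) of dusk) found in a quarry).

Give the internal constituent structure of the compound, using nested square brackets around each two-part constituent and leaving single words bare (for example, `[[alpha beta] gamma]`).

Overall it is a kind of brewer (specifically "noon boar brewer"); the modifier is "quarry dusk midnight trout".
"quarry dusk midnight trout" → head "trout" (specifically "dusk midnight trout"), modifier "quarry".
"dusk midnight trout" → head "trout" (specifically "midnight trout"), modifier "dusk".
"midnight trout" → head "trout", modifier "midnight".
"noon boar brewer" → head "brewer", modifier "noon boar".
"noon boar" → head "boar", modifier "noon".
Assembled: [[quarry [dusk [midnight trout]]] [[noon boar] brewer]].

[[quarry [dusk [midnight trout]]] [[noon boar] brewer]]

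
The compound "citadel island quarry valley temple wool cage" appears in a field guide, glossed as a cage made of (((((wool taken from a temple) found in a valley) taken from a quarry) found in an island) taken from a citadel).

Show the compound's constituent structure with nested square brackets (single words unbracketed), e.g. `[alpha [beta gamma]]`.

Overall it is a kind of cage; the modifier is "citadel island quarry valley temple wool".
"citadel island quarry valley temple wool" → head "wool" (specifically "island quarry valley temple wool"), modifier "citadel".
"island quarry valley temple wool" → head "wool" (specifically "quarry valley temple wool"), modifier "island".
"quarry valley temple wool" → head "wool" (specifically "valley temple wool"), modifier "quarry".
"valley temple wool" → head "wool" (specifically "temple wool"), modifier "valley".
"temple wool" → head "wool", modifier "temple".
So the structure is [[citadel [island [quarry [valley [temple wool]]]]] cage].

[[citadel [island [quarry [valley [temple wool]]]]] cage]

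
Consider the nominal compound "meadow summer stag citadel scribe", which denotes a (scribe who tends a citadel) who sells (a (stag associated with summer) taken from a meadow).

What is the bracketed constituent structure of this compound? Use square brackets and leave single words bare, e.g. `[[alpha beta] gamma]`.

The outermost head in the paraphrase is "scribe" (specifically "citadel scribe"), modified by "meadow summer stag".
Inside "meadow summer stag": head "stag" (specifically "summer stag"), modifier "meadow".
Inside "summer stag": head "stag", modifier "summer".
Inside "citadel scribe": head "scribe", modifier "citadel".
Assembled: [[meadow [summer stag]] [citadel scribe]].

[[meadow [summer stag]] [citadel scribe]]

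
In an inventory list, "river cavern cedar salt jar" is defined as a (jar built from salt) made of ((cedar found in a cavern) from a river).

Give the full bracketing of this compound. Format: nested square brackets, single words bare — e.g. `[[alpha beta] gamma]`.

Whole compound: head "jar" (specifically "salt jar"), modifier "river cavern cedar".
Within "river cavern cedar", the head is "cedar" (specifically "cavern cedar") and the modifier is "river".
Within "cavern cedar", the head is "cedar" and the modifier is "cavern".
Within "salt jar", the head is "jar" and the modifier is "salt".
Assembled: [[river [cavern cedar]] [salt jar]].

[[river [cavern cedar]] [salt jar]]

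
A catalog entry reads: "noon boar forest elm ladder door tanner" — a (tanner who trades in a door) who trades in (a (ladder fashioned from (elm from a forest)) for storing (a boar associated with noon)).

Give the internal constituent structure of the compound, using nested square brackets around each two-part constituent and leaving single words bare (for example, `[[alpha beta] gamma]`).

Overall it is a kind of tanner (specifically "door tanner"); the modifier is "noon boar forest elm ladder".
Inside "noon boar forest elm ladder": head "ladder" (specifically "forest elm ladder"), modifier "noon boar".
Inside "noon boar": head "boar", modifier "noon".
Inside "forest elm ladder": head "ladder", modifier "forest elm".
Inside "forest elm": head "elm", modifier "forest".
Inside "door tanner": head "tanner", modifier "door".
Putting it together: [[[noon boar] [[forest elm] ladder]] [door tanner]].

[[[noon boar] [[forest elm] ladder]] [door tanner]]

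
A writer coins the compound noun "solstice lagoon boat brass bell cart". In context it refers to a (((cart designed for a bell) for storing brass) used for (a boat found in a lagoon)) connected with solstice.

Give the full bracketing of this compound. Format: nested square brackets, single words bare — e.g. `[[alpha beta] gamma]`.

[solstice [[lagoon boat] [brass [bell cart]]]]

At the top level: head "cart" (specifically "lagoon boat brass bell cart"); modifier "solstice".
Within "lagoon boat brass bell cart", the head is "cart" (specifically "brass bell cart") and the modifier is "lagoon boat".
Within "lagoon boat", the head is "boat" and the modifier is "lagoon".
Within "brass bell cart", the head is "cart" (specifically "bell cart") and the modifier is "brass".
Within "bell cart", the head is "cart" and the modifier is "bell".
Putting it together: [solstice [[lagoon boat] [brass [bell cart]]]].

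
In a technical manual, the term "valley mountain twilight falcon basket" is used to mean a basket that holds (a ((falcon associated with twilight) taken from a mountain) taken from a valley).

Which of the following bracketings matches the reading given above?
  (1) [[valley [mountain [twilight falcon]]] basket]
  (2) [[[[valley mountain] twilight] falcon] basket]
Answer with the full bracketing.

The paraphrase's head is the "basket" part ("basket"); its modifier is "valley mountain twilight falcon".
That top-level split, carried through the inner groups, gives [[valley [mountain [twilight falcon]]] basket].

[[valley [mountain [twilight falcon]]] basket]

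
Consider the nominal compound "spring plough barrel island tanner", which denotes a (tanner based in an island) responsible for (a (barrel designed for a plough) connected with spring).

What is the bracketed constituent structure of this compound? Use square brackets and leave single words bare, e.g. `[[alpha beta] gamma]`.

Overall it is a kind of tanner (specifically "island tanner"); the modifier is "spring plough barrel".
Within "spring plough barrel", the head is "barrel" (specifically "plough barrel") and the modifier is "spring".
Within "plough barrel", the head is "barrel" and the modifier is "plough".
Within "island tanner", the head is "tanner" and the modifier is "island".
So the structure is [[spring [plough barrel]] [island tanner]].

[[spring [plough barrel]] [island tanner]]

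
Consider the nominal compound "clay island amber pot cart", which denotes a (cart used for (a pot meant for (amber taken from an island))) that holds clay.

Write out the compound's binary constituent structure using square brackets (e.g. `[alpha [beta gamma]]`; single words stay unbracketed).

At the top level: head "cart" (specifically "island amber pot cart"); modifier "clay".
"island amber pot cart" → head "cart", modifier "island amber pot".
"island amber pot" → head "pot", modifier "island amber".
"island amber" → head "amber", modifier "island".
Putting it together: [clay [[[island amber] pot] cart]].

[clay [[[island amber] pot] cart]]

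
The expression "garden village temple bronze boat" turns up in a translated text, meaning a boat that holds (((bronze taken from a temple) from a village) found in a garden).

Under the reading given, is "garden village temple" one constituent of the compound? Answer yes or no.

no

The top-level split is [garden village temple bronze] [boat]; the full structure is [[garden [village [temple bronze]]] boat].
"garden village temple" straddles a constituent boundary, so it is not a single unit.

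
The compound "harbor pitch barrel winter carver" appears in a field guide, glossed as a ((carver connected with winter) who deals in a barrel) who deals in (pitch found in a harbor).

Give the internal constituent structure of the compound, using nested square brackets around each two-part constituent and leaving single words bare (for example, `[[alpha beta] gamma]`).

Overall it is a kind of carver (specifically "barrel winter carver"); the modifier is "harbor pitch".
"harbor pitch" → head "pitch", modifier "harbor".
"barrel winter carver" → head "carver" (specifically "winter carver"), modifier "barrel".
"winter carver" → head "carver", modifier "winter".
Putting it together: [[harbor pitch] [barrel [winter carver]]].

[[harbor pitch] [barrel [winter carver]]]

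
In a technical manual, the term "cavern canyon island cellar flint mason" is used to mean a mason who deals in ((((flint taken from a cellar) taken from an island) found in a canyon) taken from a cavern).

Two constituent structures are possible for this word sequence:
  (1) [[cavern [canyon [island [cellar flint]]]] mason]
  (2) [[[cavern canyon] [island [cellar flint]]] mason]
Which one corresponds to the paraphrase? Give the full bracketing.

[[cavern [canyon [island [cellar flint]]]] mason]

The paraphrase's head is the "mason" part ("mason"); its modifier is "cavern canyon island cellar flint".
That top-level split, carried through the inner groups, gives [[cavern [canyon [island [cellar flint]]]] mason].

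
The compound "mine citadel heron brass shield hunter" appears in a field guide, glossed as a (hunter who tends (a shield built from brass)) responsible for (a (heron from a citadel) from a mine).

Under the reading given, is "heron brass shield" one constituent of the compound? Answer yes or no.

The top-level split is [mine citadel heron] [brass shield hunter]; the full structure is [[mine [citadel heron]] [[brass shield] hunter]].
"heron brass shield" straddles a constituent boundary, so it is not a single unit.

no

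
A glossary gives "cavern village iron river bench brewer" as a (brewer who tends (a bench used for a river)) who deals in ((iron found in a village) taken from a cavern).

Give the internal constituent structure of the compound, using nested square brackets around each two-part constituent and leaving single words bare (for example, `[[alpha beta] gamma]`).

The outermost head in the paraphrase is "brewer" (specifically "river bench brewer"), modified by "cavern village iron".
Within "cavern village iron", the head is "iron" (specifically "village iron") and the modifier is "cavern".
Within "village iron", the head is "iron" and the modifier is "village".
Within "river bench brewer", the head is "brewer" and the modifier is "river bench".
Within "river bench", the head is "bench" and the modifier is "river".
So the structure is [[cavern [village iron]] [[river bench] brewer]].

[[cavern [village iron]] [[river bench] brewer]]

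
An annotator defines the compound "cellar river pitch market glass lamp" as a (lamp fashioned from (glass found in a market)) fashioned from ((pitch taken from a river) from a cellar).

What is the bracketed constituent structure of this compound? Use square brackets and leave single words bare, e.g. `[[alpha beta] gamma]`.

At the top level: head "lamp" (specifically "market glass lamp"); modifier "cellar river pitch".
"cellar river pitch" → head "pitch" (specifically "river pitch"), modifier "cellar".
"river pitch" → head "pitch", modifier "river".
"market glass lamp" → head "lamp", modifier "market glass".
"market glass" → head "glass", modifier "market".
Putting it together: [[cellar [river pitch]] [[market glass] lamp]].

[[cellar [river pitch]] [[market glass] lamp]]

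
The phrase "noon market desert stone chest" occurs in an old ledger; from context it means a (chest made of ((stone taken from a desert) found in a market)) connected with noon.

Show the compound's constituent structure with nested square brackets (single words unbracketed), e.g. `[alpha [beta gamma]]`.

Overall it is a kind of chest (specifically "market desert stone chest"); the modifier is "noon".
Within "market desert stone chest", the head is "chest" and the modifier is "market desert stone".
Within "market desert stone", the head is "stone" (specifically "desert stone") and the modifier is "market".
Within "desert stone", the head is "stone" and the modifier is "desert".
Assembled: [noon [[market [desert stone]] chest]].

[noon [[market [desert stone]] chest]]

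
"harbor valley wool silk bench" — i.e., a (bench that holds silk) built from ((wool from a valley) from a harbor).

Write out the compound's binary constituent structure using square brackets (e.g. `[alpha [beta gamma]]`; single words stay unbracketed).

At the top level: head "bench" (specifically "silk bench"); modifier "harbor valley wool".
"harbor valley wool" → head "wool" (specifically "valley wool"), modifier "harbor".
"valley wool" → head "wool", modifier "valley".
"silk bench" → head "bench", modifier "silk".
Assembled: [[harbor [valley wool]] [silk bench]].

[[harbor [valley wool]] [silk bench]]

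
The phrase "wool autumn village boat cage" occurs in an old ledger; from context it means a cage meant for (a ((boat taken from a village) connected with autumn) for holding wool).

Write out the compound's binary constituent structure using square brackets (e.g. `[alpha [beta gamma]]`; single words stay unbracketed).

[[wool [autumn [village boat]]] cage]

Overall it is a kind of cage; the modifier is "wool autumn village boat".
"wool autumn village boat" → head "boat" (specifically "autumn village boat"), modifier "wool".
"autumn village boat" → head "boat" (specifically "village boat"), modifier "autumn".
"village boat" → head "boat", modifier "village".
Assembled: [[wool [autumn [village boat]]] cage].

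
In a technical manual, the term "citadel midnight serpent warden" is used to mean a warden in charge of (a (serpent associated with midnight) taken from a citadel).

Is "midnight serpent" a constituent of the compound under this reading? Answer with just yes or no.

yes

The paraphrase groups the words so that "midnight serpent" is one unit: it corresponds to a single parenthesized sub-phrase.
The full structure is [[citadel [midnight serpent]] warden], in which [midnight serpent] is a constituent.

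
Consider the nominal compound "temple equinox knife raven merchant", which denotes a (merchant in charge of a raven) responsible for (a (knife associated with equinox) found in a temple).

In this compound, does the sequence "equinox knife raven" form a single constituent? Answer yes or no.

no

The top-level split is [temple equinox knife] [raven merchant]; the full structure is [[temple [equinox knife]] [raven merchant]].
"equinox knife raven" straddles a constituent boundary, so it is not a single unit.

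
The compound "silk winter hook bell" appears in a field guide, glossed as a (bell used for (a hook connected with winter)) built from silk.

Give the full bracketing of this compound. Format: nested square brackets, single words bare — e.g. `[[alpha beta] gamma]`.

Overall it is a kind of bell (specifically "winter hook bell"); the modifier is "silk".
Inside "winter hook bell": head "bell", modifier "winter hook".
Inside "winter hook": head "hook", modifier "winter".
Putting it together: [silk [[winter hook] bell]].

[silk [[winter hook] bell]]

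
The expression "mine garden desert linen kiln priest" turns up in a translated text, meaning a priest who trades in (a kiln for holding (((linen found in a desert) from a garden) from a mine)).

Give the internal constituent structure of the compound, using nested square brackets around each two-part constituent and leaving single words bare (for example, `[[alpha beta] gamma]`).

The outermost head in the paraphrase is "priest", modified by "mine garden desert linen kiln".
Within "mine garden desert linen kiln", the head is "kiln" and the modifier is "mine garden desert linen".
Within "mine garden desert linen", the head is "linen" (specifically "garden desert linen") and the modifier is "mine".
Within "garden desert linen", the head is "linen" (specifically "desert linen") and the modifier is "garden".
Within "desert linen", the head is "linen" and the modifier is "desert".
So the structure is [[[mine [garden [desert linen]]] kiln] priest].

[[[mine [garden [desert linen]]] kiln] priest]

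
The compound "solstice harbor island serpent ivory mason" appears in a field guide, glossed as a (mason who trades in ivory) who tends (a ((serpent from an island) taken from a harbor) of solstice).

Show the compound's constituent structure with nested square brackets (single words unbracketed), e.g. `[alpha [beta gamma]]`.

Whole compound: head "mason" (specifically "ivory mason"), modifier "solstice harbor island serpent".
Inside "solstice harbor island serpent": head "serpent" (specifically "harbor island serpent"), modifier "solstice".
Inside "harbor island serpent": head "serpent" (specifically "island serpent"), modifier "harbor".
Inside "island serpent": head "serpent", modifier "island".
Inside "ivory mason": head "mason", modifier "ivory".
Assembled: [[solstice [harbor [island serpent]]] [ivory mason]].

[[solstice [harbor [island serpent]]] [ivory mason]]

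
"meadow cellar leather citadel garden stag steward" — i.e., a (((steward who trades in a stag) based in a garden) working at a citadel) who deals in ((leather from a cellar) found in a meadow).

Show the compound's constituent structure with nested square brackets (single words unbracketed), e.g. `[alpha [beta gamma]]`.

[[meadow [cellar leather]] [citadel [garden [stag steward]]]]

Whole compound: head "steward" (specifically "citadel garden stag steward"), modifier "meadow cellar leather".
"meadow cellar leather" → head "leather" (specifically "cellar leather"), modifier "meadow".
"cellar leather" → head "leather", modifier "cellar".
"citadel garden stag steward" → head "steward" (specifically "garden stag steward"), modifier "citadel".
"garden stag steward" → head "steward" (specifically "stag steward"), modifier "garden".
"stag steward" → head "steward", modifier "stag".
Putting it together: [[meadow [cellar leather]] [citadel [garden [stag steward]]]].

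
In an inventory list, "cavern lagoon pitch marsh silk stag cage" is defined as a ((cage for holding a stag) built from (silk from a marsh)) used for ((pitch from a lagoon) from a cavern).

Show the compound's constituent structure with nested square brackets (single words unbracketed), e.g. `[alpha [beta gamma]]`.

Whole compound: head "cage" (specifically "marsh silk stag cage"), modifier "cavern lagoon pitch".
Within "cavern lagoon pitch", the head is "pitch" (specifically "lagoon pitch") and the modifier is "cavern".
Within "lagoon pitch", the head is "pitch" and the modifier is "lagoon".
Within "marsh silk stag cage", the head is "cage" (specifically "stag cage") and the modifier is "marsh silk".
Within "marsh silk", the head is "silk" and the modifier is "marsh".
Within "stag cage", the head is "cage" and the modifier is "stag".
Putting it together: [[cavern [lagoon pitch]] [[marsh silk] [stag cage]]].

[[cavern [lagoon pitch]] [[marsh silk] [stag cage]]]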